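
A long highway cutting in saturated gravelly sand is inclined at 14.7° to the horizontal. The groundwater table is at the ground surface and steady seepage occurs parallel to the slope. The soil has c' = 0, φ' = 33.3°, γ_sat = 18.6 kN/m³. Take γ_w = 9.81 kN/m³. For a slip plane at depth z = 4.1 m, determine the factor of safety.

FS = 1.18

With seepage parallel to the slope and the water table at the surface, the effective normal stress on the slip plane uses the buoyant unit weight γ' = γ_sat − γ_w while the driving shear stress uses γ_sat:
FS = [c' + γ' z cos²β tanφ'] / [γ_sat z sinβ cosβ]
(For c' = 0 this reduces to FS = (γ'/γ_sat)·tanφ'/tanβ.)
γ' = 18.6 − 9.81 = 8.79 kN/m³
Numerator = 0.0 + 8.79·4.1·cos²14.7°·tan33.3° = 0.0 + 8.79·4.1·0.9356·0.6569 = 22.149 kPa
Denominator = 18.6·4.1·sin14.7°·cos14.7° = 18.6·4.1·0.2538·0.9673 = 18.718 kPa
FS = 22.149 / 18.718 = 1.183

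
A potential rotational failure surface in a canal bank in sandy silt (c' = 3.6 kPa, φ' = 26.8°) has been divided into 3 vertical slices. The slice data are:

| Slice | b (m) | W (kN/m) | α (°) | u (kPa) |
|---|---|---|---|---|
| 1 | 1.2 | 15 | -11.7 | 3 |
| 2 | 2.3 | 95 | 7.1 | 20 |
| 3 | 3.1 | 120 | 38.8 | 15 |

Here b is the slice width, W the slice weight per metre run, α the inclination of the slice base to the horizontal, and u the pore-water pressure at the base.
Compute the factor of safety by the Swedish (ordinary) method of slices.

Ordinary method of slices: FS = Σ[c'·Δl_i + (W_i cosα_i − u_i·Δl_i)·tanφ'] / Σ W_i sinα_i, with Δl_i = b_i / cosα_i.
Slice 1: Δl = 1.2/cos(-11.7°) = 1.225 m; N'_1 = 15·cos(-11.7°) − 3·1.225 = 11.0; c'Δl = 4.41; W sinα = -3.0
Slice 2: Δl = 2.3/cos7.1° = 2.318 m; N'_2 = 95·cos7.1° − 20·2.318 = 47.9; c'Δl = 8.34; W sinα = 11.7
Slice 3: Δl = 3.1/cos38.8° = 3.978 m; N'_3 = 120·cos38.8° − 15·3.978 = 33.9; c'Δl = 14.32; W sinα = 75.2
Σc'Δl = 27.1 kN/m; ΣN' = 92.8 kN/m; ΣW sinα = 83.9 kN/m
Resisting = 27.1 + 92.8·tan26.8° = 27.1 + 46.9 = 73.9 kN/m
FS = 73.9 / 83.9 = 0.881

FS = 0.88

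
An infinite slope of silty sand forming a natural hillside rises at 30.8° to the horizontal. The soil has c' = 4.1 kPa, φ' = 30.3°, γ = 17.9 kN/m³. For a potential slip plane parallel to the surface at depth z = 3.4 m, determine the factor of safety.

For an infinite slope with a slip plane parallel to the surface (no pore pressure): FS = [c' + γz cos²β tanφ'] / [γz sinβ cosβ].
γz = 17.9·3.4 = 60.86 kN/m²
Numerator = 4.1 + 60.86·cos²30.8°·tan30.3° = 4.1 + 60.86·0.7378·0.5844 = 30.339 kPa
Denominator = 60.86·sin30.8°·cos30.8° = 60.86·0.5120·0.8590 = 26.768 kPa
FS = 30.339 / 26.768 = 1.133

FS = 1.13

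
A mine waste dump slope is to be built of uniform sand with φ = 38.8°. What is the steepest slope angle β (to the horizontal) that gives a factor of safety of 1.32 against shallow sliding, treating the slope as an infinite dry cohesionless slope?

β = 31.3°

For an infinite dry cohesionless slope FS = tanφ/tanβ, so tanβ = tanφ / FS.
tanβ = tan38.8° / 1.32 = 0.8040 / 1.32 = 0.6091
β = arctan(0.6091) = 31.35°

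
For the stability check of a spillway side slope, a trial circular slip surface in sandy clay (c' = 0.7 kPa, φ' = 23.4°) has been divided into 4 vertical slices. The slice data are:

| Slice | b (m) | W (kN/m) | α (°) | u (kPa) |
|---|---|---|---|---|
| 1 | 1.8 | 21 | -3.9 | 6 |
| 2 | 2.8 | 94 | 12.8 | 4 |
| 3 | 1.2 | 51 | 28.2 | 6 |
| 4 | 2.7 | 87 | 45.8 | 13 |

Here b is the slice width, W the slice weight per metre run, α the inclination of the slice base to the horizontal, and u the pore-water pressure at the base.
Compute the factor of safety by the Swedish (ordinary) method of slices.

Ordinary method of slices: FS = Σ[c'·Δl_i + (W_i cosα_i − u_i·Δl_i)·tanφ'] / Σ W_i sinα_i, with Δl_i = b_i / cosα_i.
Slice 1: Δl = 1.8/cos(-3.9°) = 1.804 m; N'_1 = 21·cos(-3.9°) − 6·1.804 = 10.1; c'Δl = 1.26; W sinα = -1.4
Slice 2: Δl = 2.8/cos12.8° = 2.871 m; N'_2 = 94·cos12.8° − 4·2.871 = 80.2; c'Δl = 2.01; W sinα = 20.8
Slice 3: Δl = 1.2/cos28.2° = 1.362 m; N'_3 = 51·cos28.2° − 6·1.362 = 36.8; c'Δl = 0.95; W sinα = 24.1
Slice 4: Δl = 2.7/cos45.8° = 3.873 m; N'_4 = 87·cos45.8° − 13·3.873 = 10.3; c'Δl = 2.71; W sinα = 62.4
Σc'Δl = 6.9 kN/m; ΣN' = 137.4 kN/m; ΣW sinα = 105.9 kN/m
Resisting = 6.9 + 137.4·tan23.4° = 6.9 + 59.5 = 66.4 kN/m
FS = 66.4 / 105.9 = 0.627

FS = 0.63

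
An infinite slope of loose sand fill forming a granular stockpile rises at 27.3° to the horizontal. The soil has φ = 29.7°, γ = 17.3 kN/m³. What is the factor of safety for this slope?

For a dry cohesionless infinite slope the factor of safety is FS = tanφ / tanβ.
FS = tan29.7° / tan27.3° = 0.5704 / 0.5161 = 1.105

FS = 1.11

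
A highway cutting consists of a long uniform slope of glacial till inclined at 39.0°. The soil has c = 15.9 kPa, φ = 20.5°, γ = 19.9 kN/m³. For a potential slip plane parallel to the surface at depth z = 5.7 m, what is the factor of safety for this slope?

For an infinite slope with a slip plane parallel to the surface (no pore pressure): FS = [c + γz cos²β tanφ] / [γz sinβ cosβ].
γz = 19.9·5.7 = 113.43 kN/m²
Numerator = 15.9 + 113.43·cos²39.0°·tan20.5° = 15.9 + 113.43·0.6040·0.3739 = 41.514 kPa
Denominator = 113.43·sin39.0°·cos39.0° = 113.43·0.6293·0.7771 = 55.476 kPa
FS = 41.514 / 55.476 = 0.748

FS = 0.75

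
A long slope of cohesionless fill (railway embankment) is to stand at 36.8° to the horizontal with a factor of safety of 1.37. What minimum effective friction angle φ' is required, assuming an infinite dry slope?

FS = tanφ'/tanβ ⇒ tanφ' = FS · tanβ = 1.37 · tan36.8° = 1.0249
φ' = arctan(1.0249) = 45.70°

φ' = 45.7°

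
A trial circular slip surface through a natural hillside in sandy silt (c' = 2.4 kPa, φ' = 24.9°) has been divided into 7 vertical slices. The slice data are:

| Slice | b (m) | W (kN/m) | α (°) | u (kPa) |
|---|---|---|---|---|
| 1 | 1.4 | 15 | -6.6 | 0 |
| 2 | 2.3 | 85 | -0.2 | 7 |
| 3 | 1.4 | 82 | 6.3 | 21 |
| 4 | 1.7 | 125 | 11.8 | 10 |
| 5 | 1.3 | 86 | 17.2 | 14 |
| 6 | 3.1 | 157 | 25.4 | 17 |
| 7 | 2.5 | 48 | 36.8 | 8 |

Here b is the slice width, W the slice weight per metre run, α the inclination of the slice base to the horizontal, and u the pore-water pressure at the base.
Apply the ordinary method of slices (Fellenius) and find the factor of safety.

Ordinary method of slices: FS = Σ[c'·Δl_i + (W_i cosα_i − u_i·Δl_i)·tanφ'] / Σ W_i sinα_i, with Δl_i = b_i / cosα_i.
Slice 1: Δl = 1.4/cos(-6.6°) = 1.409 m; N'_1 = 15·cos(-6.6°) − 0·1.409 = 14.9; c'Δl = 3.38; W sinα = -1.7
Slice 2: Δl = 2.3/cos(-0.2°) = 2.300 m; N'_2 = 85·cos(-0.2°) − 7·2.300 = 68.9; c'Δl = 5.52; W sinα = -0.3
Slice 3: Δl = 1.4/cos6.3° = 1.409 m; N'_3 = 82·cos6.3° − 21·1.409 = 51.9; c'Δl = 3.38; W sinα = 9.0
Slice 4: Δl = 1.7/cos11.8° = 1.737 m; N'_4 = 125·cos11.8° − 10·1.737 = 105.0; c'Δl = 4.17; W sinα = 25.6
Slice 5: Δl = 1.3/cos17.2° = 1.361 m; N'_5 = 86·cos17.2° − 14·1.361 = 63.1; c'Δl = 3.27; W sinα = 25.4
Slice 6: Δl = 3.1/cos25.4° = 3.432 m; N'_6 = 157·cos25.4° − 17·3.432 = 83.5; c'Δl = 8.24; W sinα = 67.3
Slice 7: Δl = 2.5/cos36.8° = 3.122 m; N'_7 = 48·cos36.8° − 8·3.122 = 13.5; c'Δl = 7.49; W sinα = 28.8
Σc'Δl = 35.4 kN/m; ΣN' = 400.8 kN/m; ΣW sinα = 154.1 kN/m
Resisting = 35.4 + 400.8·tan24.9° = 35.4 + 186.0 = 221.5 kN/m
FS = 221.5 / 154.1 = 1.438

FS = 1.44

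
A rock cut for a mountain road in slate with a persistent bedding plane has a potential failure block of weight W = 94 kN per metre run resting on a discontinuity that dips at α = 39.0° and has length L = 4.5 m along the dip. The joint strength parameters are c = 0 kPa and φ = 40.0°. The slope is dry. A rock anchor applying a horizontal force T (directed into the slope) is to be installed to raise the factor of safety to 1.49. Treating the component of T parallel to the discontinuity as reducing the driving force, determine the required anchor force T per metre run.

T = 16 kN/m

Resolving forces along and normal to the sliding plane, with the horizontal anchor force T adding T·sinα to the effective normal force and T·cosα acting up the plane against the driving force:
FS = [cL + (W cosα + T sinα) tanφ] / [W sinα − T cosα]
Without the anchor: N' = 73.1 kN/m, driving T_d = 59.2 kN/m, resisting R = 0·4.5 + 73.1·tan40.0° = 61.3 kN/m, FS = 1.04.
Setting FS = 1.49 and solving for T:
1.49·(59.2 − T cos39.0°) = 61.3 + T sin39.0°·tan40.0°
T·(sin39.0°·tan40.0° + 1.49·cos39.0°) = 1.49·59.2 − 61.3
T·(0.6293·0.8391 + 1.49·0.7771) = 88.1 − 61.3 = 26.8
T·1.6860 = 26.8
T = 15.9 kN/m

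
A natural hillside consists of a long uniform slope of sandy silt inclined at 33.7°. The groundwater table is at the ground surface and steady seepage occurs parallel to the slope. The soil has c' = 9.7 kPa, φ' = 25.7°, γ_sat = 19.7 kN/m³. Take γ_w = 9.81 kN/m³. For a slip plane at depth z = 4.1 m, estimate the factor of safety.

With seepage parallel to the slope and the water table at the surface, the effective normal stress on the slip plane uses the buoyant unit weight γ' = γ_sat − γ_w while the driving shear stress uses γ_sat:
FS = [c' + γ' z cos²β tanφ'] / [γ_sat z sinβ cosβ]
γ' = 19.7 − 9.81 = 9.89 kN/m³
Numerator = 9.7 + 9.89·4.1·cos²33.7°·tan25.7° = 9.7 + 9.89·4.1·0.6921·0.4813 = 23.207 kPa
Denominator = 19.7·4.1·sin33.7°·cos33.7° = 19.7·4.1·0.5548·0.8320 = 37.284 kPa
FS = 23.207 / 37.284 = 0.622

FS = 0.62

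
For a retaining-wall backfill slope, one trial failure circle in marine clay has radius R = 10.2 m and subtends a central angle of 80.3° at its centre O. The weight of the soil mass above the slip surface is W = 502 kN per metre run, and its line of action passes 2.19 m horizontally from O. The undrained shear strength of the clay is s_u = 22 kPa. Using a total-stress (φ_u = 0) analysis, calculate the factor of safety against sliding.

Taking moments about the centre O, the resisting moment is provided by the undrained shear strength acting along the arc:
Arc length L_a = R·θ = 10.2·(80.3°·π/180) = 10.2·1.4015 = 14.30 m
M_R = s_u·L_a·R = 22·14.30·10.2 = 3207.9 kN·m/m
M_D = W·d = 502·2.19 = 1099.4 kN·m/m
FS = M_R / M_D = 3207.9 / 1099.4 = 2.918

FS = 2.92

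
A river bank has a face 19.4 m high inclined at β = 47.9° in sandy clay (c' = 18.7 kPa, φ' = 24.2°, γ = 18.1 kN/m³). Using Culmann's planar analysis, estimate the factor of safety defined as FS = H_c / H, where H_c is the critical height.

FS = 1.71

H_c = (4c'/γ) · sinβ cosφ' / [1 − cos(β − φ')]
    = (4·18.7/18.1) · sin47.9°·cos24.2° / [1 − cos23.7°]
    = 4.133 · 0.6768 / 0.0843 = 33.16 m
FS = H_c / H = 33.16 / 19.4 = 1.709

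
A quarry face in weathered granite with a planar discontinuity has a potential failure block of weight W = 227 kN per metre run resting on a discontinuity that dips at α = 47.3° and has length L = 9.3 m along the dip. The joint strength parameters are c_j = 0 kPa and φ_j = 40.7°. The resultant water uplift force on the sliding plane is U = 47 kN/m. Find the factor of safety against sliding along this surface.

Resolving the block weight along and normal to the plane and applying the Mohr–Coulomb strength on the joint:
N' = W cosα − U = 227·cos47.3° − 47 = 106.9 kN/m
Driving force T = W sinα = 227·sin47.3° = 166.8 kN/m
Resisting force R = c_j·L + N'·tanφ_j = 0·9.3 + 106.9·tan40.7° = 0.0 + 92.0 = 92.0 kN/m
FS = R / T = 92.0 / 166.8 = 0.551

FS = 0.55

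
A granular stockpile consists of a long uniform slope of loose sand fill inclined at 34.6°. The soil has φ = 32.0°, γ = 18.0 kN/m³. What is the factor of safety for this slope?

For a dry cohesionless infinite slope the factor of safety is FS = tanφ / tanβ.
FS = tan32.0° / tan34.6° = 0.6249 / 0.6899 = 0.906

FS = 0.91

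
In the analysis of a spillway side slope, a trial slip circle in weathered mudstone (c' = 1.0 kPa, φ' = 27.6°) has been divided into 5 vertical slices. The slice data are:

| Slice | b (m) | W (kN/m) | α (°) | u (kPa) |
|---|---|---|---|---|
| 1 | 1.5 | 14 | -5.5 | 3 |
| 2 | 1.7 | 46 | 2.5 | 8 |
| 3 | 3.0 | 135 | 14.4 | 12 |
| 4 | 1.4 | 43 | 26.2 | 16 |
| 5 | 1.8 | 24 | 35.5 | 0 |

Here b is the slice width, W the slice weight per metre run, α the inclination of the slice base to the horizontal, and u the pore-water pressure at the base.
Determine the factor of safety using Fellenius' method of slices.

Ordinary method of slices: FS = Σ[c'·Δl_i + (W_i cosα_i − u_i·Δl_i)·tanφ'] / Σ W_i sinα_i, with Δl_i = b_i / cosα_i.
Slice 1: Δl = 1.5/cos(-5.5°) = 1.507 m; N'_1 = 14·cos(-5.5°) − 3·1.507 = 9.4; c'Δl = 1.51; W sinα = -1.3
Slice 2: Δl = 1.7/cos2.5° = 1.702 m; N'_2 = 46·cos2.5° − 8·1.702 = 32.3; c'Δl = 1.70; W sinα = 2.0
Slice 3: Δl = 3.0/cos14.4° = 3.097 m; N'_3 = 135·cos14.4° − 12·3.097 = 93.6; c'Δl = 3.10; W sinα = 33.6
Slice 4: Δl = 1.4/cos26.2° = 1.560 m; N'_4 = 43·cos26.2° − 16·1.560 = 13.6; c'Δl = 1.56; W sinα = 19.0
Slice 5: Δl = 1.8/cos35.5° = 2.211 m; N'_5 = 24·cos35.5° − 0·2.211 = 19.5; c'Δl = 2.21; W sinα = 13.9
Σc'Δl = 10.1 kN/m; ΣN' = 168.5 kN/m; ΣW sinα = 67.2 kN/m
Resisting = 10.1 + 168.5·tan27.6° = 10.1 + 88.1 = 98.2 kN/m
FS = 98.2 / 67.2 = 1.462

FS = 1.46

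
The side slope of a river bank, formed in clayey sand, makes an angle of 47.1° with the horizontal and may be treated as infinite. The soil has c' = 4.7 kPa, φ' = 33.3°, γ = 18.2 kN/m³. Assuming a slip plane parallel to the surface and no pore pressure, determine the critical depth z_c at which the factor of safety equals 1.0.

Setting FS = 1.00 in FS = [c' + γz cos²β tanφ'] / [γz sinβ cosβ] and solving for z:
z = c' / [γ cosβ (FS·sinβ − cosβ·tanφ')]
  = 4.7 / [18.2·cos47.1°·(1.00·sin47.1° − cos47.1°·tan33.3°)]
  = 4.7 / [18.2·0.6807·(1.00·0.7325 − 0.6807·0.6569)]
  = 4.7 / 3.5358 = 1.329 m

z_c = 1.33 m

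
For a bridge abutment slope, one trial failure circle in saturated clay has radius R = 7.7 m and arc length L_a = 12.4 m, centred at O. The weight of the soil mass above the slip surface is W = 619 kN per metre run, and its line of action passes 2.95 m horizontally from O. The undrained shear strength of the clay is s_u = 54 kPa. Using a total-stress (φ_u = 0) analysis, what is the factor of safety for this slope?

FS = 2.82

Taking moments about the centre O, the resisting moment is provided by the undrained shear strength acting along the arc:
M_R = s_u·L_a·R = 54·12.40·7.7 = 5155.9 kN·m/m
M_D = W·d = 619·2.95 = 1826.1 kN·m/m
FS = M_R / M_D = 5155.9 / 1826.1 = 2.824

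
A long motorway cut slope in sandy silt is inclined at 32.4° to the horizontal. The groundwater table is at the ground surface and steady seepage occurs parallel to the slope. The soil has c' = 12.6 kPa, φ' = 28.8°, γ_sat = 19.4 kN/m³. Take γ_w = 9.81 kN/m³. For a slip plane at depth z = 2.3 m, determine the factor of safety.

FS = 1.05

With seepage parallel to the slope and the water table at the surface, the effective normal stress on the slip plane uses the buoyant unit weight γ' = γ_sat − γ_w while the driving shear stress uses γ_sat:
FS = [c' + γ' z cos²β tanφ'] / [γ_sat z sinβ cosβ]
γ' = 19.4 − 9.81 = 9.59 kN/m³
Numerator = 12.6 + 9.59·2.3·cos²32.4°·tan28.8° = 12.6 + 9.59·2.3·0.7129·0.5498 = 21.244 kPa
Denominator = 19.4·2.3·sin32.4°·cos32.4° = 19.4·2.3·0.5358·0.8443 = 20.187 kPa
FS = 21.244 / 20.187 = 1.052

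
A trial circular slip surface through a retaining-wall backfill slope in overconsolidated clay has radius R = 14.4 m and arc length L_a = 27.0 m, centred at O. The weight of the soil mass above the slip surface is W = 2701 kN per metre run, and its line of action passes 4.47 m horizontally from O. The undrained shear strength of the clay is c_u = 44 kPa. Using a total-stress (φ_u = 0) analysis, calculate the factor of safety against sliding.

Taking moments about the centre O, the resisting moment is provided by the undrained shear strength acting along the arc:
M_R = c_u·L_a·R = 44·27.00·14.4 = 17107.2 kN·m/m
M_D = W·d = 2701·4.47 = 12073.5 kN·m/m
FS = M_R / M_D = 17107.2 / 12073.5 = 1.417

FS = 1.42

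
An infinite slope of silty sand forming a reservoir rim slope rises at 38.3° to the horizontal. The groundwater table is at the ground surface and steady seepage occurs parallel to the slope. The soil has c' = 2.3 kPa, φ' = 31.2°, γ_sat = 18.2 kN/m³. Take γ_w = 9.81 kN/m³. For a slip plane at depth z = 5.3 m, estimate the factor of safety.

FS = 0.40

With seepage parallel to the slope and the water table at the surface, the effective normal stress on the slip plane uses the buoyant unit weight γ' = γ_sat − γ_w while the driving shear stress uses γ_sat:
FS = [c' + γ' z cos²β tanφ'] / [γ_sat z sinβ cosβ]
γ' = 18.2 − 9.81 = 8.39 kN/m³
Numerator = 2.3 + 8.39·5.3·cos²38.3°·tan31.2° = 2.3 + 8.39·5.3·0.6159·0.6056 = 18.886 kPa
Denominator = 18.2·5.3·sin38.3°·cos38.3° = 18.2·5.3·0.6198·0.7848 = 46.917 kPa
FS = 18.886 / 46.917 = 0.403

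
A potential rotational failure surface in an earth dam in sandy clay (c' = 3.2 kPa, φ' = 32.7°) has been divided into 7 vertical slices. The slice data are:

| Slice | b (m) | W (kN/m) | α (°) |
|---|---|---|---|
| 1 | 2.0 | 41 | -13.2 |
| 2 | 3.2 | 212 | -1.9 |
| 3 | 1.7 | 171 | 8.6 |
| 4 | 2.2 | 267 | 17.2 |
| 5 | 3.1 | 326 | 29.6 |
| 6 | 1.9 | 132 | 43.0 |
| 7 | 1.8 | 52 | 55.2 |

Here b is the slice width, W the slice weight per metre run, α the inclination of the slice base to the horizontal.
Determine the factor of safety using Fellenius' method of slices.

Ordinary method of slices: FS = Σ[c'·Δl_i + (W_i cosα_i)·tanφ'] / Σ W_i sinα_i, with Δl_i = b_i / cosα_i.
Slice 1: Δl = 2.0/cos(-13.2°) = 2.054 m; N'_1 = 41·cos(-13.2°) = 39.9; c'Δl = 6.57; W sinα = -9.4
Slice 2: Δl = 3.2/cos(-1.9°) = 3.202 m; N'_2 = 212·cos(-1.9°) = 211.9; c'Δl = 10.25; W sinα = -7.0
Slice 3: Δl = 1.7/cos8.6° = 1.719 m; N'_3 = 171·cos8.6° = 169.1; c'Δl = 5.50; W sinα = 25.6
Slice 4: Δl = 2.2/cos17.2° = 2.303 m; N'_4 = 267·cos17.2° = 255.1; c'Δl = 7.37; W sinα = 79.0
Slice 5: Δl = 3.1/cos29.6° = 3.565 m; N'_5 = 326·cos29.6° = 283.5; c'Δl = 11.41; W sinα = 161.0
Slice 6: Δl = 1.9/cos43.0° = 2.598 m; N'_6 = 132·cos43.0° = 96.5; c'Δl = 8.31; W sinα = 90.0
Slice 7: Δl = 1.8/cos55.2° = 3.154 m; N'_7 = 52·cos55.2° = 29.7; c'Δl = 10.09; W sinα = 42.7
Σc'Δl = 59.5 kN/m; ΣN' = 1085.6 kN/m; ΣW sinα = 381.9 kN/m
Resisting = 59.5 + 1085.6·tan32.7° = 59.5 + 696.9 = 756.5 kN/m
FS = 756.5 / 381.9 = 1.981

FS = 1.98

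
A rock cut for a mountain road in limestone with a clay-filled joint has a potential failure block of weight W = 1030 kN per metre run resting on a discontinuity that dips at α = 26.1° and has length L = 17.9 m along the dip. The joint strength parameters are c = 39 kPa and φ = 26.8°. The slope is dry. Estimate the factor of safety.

FS = 2.57

Resolving the block weight along and normal to the plane and applying the Mohr–Coulomb strength on the joint:
N' = W cosα = 1030·cos26.1° = 925.0 kN/m
Driving force T = W sinα = 1030·sin26.1° = 453.1 kN/m
Resisting force R = c·L + N'·tanφ = 39·17.9 + 925.0·tan26.8° = 698.1 + 467.2 = 1165.3 kN/m
FS = R / T = 1165.3 / 453.1 = 2.572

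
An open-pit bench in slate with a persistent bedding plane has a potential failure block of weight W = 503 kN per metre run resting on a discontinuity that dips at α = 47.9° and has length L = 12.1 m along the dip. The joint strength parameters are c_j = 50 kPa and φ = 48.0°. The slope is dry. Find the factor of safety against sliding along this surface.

Resolving the block weight along and normal to the plane and applying the Mohr–Coulomb strength on the joint:
N' = W cosα = 503·cos47.9° = 337.2 kN/m
Driving force T = W sinα = 503·sin47.9° = 373.2 kN/m
Resisting force R = c_j·L + N'·tanφ = 50·12.1 + 337.2·tan48.0° = 605.0 + 374.5 = 979.5 kN/m
FS = R / T = 979.5 / 373.2 = 2.625

FS = 2.62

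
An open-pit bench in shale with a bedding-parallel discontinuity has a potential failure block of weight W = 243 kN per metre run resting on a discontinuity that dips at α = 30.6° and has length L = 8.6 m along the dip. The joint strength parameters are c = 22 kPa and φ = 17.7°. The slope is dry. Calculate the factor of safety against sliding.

Resolving the block weight along and normal to the plane and applying the Mohr–Coulomb strength on the joint:
N' = W cosα = 243·cos30.6° = 209.2 kN/m
Driving force T = W sinα = 243·sin30.6° = 123.7 kN/m
Resisting force R = c·L + N'·tanφ = 22·8.6 + 209.2·tan17.7° = 189.2 + 66.8 = 256.0 kN/m
FS = R / T = 256.0 / 123.7 = 2.069

FS = 2.07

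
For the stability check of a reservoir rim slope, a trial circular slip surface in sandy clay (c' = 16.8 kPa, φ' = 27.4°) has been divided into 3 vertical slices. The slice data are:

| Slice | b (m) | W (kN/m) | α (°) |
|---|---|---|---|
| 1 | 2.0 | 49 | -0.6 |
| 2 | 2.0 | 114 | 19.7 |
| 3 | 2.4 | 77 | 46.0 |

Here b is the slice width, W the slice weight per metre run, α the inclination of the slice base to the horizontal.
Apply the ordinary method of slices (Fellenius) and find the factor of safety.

FS = 2.53

Ordinary method of slices: FS = Σ[c'·Δl_i + (W_i cosα_i)·tanφ'] / Σ W_i sinα_i, with Δl_i = b_i / cosα_i.
Slice 1: Δl = 2.0/cos(-0.6°) = 2.000 m; N'_1 = 49·cos(-0.6°) = 49.0; c'Δl = 33.60; W sinα = -0.5
Slice 2: Δl = 2.0/cos19.7° = 2.124 m; N'_2 = 114·cos19.7° = 107.3; c'Δl = 35.69; W sinα = 38.4
Slice 3: Δl = 2.4/cos46.0° = 3.455 m; N'_3 = 77·cos46.0° = 53.5; c'Δl = 58.04; W sinα = 55.4
Σc'Δl = 127.3 kN/m; ΣN' = 209.8 kN/m; ΣW sinα = 93.3 kN/m
Resisting = 127.3 + 209.8·tan27.4° = 127.3 + 108.8 = 236.1 kN/m
FS = 236.1 / 93.3 = 2.530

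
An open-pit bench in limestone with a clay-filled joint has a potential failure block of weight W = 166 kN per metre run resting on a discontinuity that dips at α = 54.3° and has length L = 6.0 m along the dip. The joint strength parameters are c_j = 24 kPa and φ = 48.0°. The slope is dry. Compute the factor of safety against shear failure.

Resolving the block weight along and normal to the plane and applying the Mohr–Coulomb strength on the joint:
N' = W cosα = 166·cos54.3° = 96.9 kN/m
Driving force T = W sinα = 166·sin54.3° = 134.8 kN/m
Resisting force R = c_j·L + N'·tanφ = 24·6.0 + 96.9·tan48.0° = 144.0 + 107.6 = 251.6 kN/m
FS = R / T = 251.6 / 134.8 = 1.866

FS = 1.87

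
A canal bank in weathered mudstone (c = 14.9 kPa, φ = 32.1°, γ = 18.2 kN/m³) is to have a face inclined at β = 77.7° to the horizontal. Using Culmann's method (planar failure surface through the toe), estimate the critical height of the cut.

Culmann's analysis gives the critical failure plane at α_cr = (β + φ)/2 = (77.7 + 32.1)/2 = 54.9°, and the critical height
H_c = (4c/γ) · sinβ cosφ / [1 − cos(β − φ)]
    = (4·14.9/18.2) · sin77.7°·cos32.1° / [1 − cos(45.6°)]
    = 3.275 · 0.9770·0.8471 / [1 − 0.6997]
    = 3.275 · 0.8277 / 0.3003
    = 9.02 m

H_c = 9.02 m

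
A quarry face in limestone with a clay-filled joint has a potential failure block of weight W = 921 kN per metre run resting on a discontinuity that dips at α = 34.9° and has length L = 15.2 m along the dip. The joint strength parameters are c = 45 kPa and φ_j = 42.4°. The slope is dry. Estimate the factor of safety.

Resolving the block weight along and normal to the plane and applying the Mohr–Coulomb strength on the joint:
N' = W cosα = 921·cos34.9° = 755.4 kN/m
Driving force T = W sinα = 921·sin34.9° = 526.9 kN/m
Resisting force R = c·L + N'·tanφ_j = 45·15.2 + 755.4·tan42.4° = 684.0 + 689.7 = 1373.7 kN/m
FS = R / T = 1373.7 / 526.9 = 2.607

FS = 2.61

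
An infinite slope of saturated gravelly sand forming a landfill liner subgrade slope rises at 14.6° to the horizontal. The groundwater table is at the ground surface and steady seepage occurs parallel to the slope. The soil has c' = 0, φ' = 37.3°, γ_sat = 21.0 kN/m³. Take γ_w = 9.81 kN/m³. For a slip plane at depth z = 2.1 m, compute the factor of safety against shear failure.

With seepage parallel to the slope and the water table at the surface, the effective normal stress on the slip plane uses the buoyant unit weight γ' = γ_sat − γ_w while the driving shear stress uses γ_sat:
FS = [c' + γ' z cos²β tanφ'] / [γ_sat z sinβ cosβ]
(For c' = 0 this reduces to FS = (γ'/γ_sat)·tanφ'/tanβ.)
γ' = 21.0 − 9.81 = 11.19 kN/m³
Numerator = 0.0 + 11.19·2.1·cos²14.6°·tan37.3° = 0.0 + 11.19·2.1·0.9365·0.7618 = 16.764 kPa
Denominator = 21.0·2.1·sin14.6°·cos14.6° = 21.0·2.1·0.2521·0.9677 = 10.757 kPa
FS = 16.764 / 10.757 = 1.558

FS = 1.56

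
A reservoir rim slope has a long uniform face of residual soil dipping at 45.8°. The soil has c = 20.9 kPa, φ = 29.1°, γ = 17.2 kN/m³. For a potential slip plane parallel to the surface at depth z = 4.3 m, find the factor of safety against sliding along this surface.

For an infinite slope with a slip plane parallel to the surface (no pore pressure): FS = [c + γz cos²β tanφ] / [γz sinβ cosβ].
γz = 17.2·4.3 = 73.96 kN/m²
Numerator = 20.9 + 73.96·cos²45.8°·tan29.1° = 20.9 + 73.96·0.4860·0.5566 = 40.908 kPa
Denominator = 73.96·sin45.8°·cos45.8° = 73.96·0.7169·0.6972 = 36.966 kPa
FS = 40.908 / 36.966 = 1.107

FS = 1.11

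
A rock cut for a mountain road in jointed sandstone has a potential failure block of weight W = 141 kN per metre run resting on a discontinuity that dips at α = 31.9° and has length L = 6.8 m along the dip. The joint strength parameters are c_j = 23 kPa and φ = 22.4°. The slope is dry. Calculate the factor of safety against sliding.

FS = 2.76

Resolving the block weight along and normal to the plane and applying the Mohr–Coulomb strength on the joint:
N' = W cosα = 141·cos31.9° = 119.7 kN/m
Driving force T = W sinα = 141·sin31.9° = 74.5 kN/m
Resisting force R = c_j·L + N'·tanφ = 23·6.8 + 119.7·tan22.4° = 156.4 + 49.3 = 205.7 kN/m
FS = R / T = 205.7 / 74.5 = 2.761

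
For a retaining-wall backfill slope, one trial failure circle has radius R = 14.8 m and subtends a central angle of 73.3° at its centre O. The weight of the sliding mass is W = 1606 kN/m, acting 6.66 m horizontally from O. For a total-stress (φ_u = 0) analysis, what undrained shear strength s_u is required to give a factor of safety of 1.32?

FS = s_u·L_a·R / (W·d), so s_u = FS·W·d / (L_a·R).
Arc length L_a = R·θ = 14.8·(73.3°·π/180) = 14.8·1.2793 = 18.93 m
s_u = 1.32·1606·6.66 / (18.93·14.8) = 14118.7 / 280.22 = 50.38 kPa

s_u = 50.4 kPa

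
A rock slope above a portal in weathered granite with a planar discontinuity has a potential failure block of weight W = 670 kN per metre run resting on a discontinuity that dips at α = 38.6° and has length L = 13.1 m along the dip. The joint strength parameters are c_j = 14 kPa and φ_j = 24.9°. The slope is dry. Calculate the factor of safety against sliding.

Resolving the block weight along and normal to the plane and applying the Mohr–Coulomb strength on the joint:
N' = W cosα = 670·cos38.6° = 523.6 kN/m
Driving force T = W sinα = 670·sin38.6° = 418.0 kN/m
Resisting force R = c_j·L + N'·tanφ_j = 14·13.1 + 523.6·tan24.9° = 183.4 + 243.1 = 426.5 kN/m
FS = R / T = 426.5 / 418.0 = 1.020

FS = 1.02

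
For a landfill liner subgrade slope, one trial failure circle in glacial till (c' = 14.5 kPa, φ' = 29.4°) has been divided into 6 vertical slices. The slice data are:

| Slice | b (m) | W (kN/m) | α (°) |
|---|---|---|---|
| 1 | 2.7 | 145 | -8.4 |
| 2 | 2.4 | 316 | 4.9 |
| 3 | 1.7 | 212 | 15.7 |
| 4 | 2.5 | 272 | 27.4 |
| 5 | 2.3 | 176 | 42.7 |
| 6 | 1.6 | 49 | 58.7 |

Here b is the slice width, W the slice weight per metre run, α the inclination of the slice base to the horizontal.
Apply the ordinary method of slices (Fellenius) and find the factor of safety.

Ordinary method of slices: FS = Σ[c'·Δl_i + (W_i cosα_i)·tanφ'] / Σ W_i sinα_i, with Δl_i = b_i / cosα_i.
Slice 1: Δl = 2.7/cos(-8.4°) = 2.729 m; N'_1 = 145·cos(-8.4°) = 143.4; c'Δl = 39.57; W sinα = -21.2
Slice 2: Δl = 2.4/cos4.9° = 2.409 m; N'_2 = 316·cos4.9° = 314.8; c'Δl = 34.93; W sinα = 27.0
Slice 3: Δl = 1.7/cos15.7° = 1.766 m; N'_3 = 212·cos15.7° = 204.1; c'Δl = 25.61; W sinα = 57.4
Slice 4: Δl = 2.5/cos27.4° = 2.816 m; N'_4 = 272·cos27.4° = 241.5; c'Δl = 40.83; W sinα = 125.2
Slice 5: Δl = 2.3/cos42.7° = 3.130 m; N'_5 = 176·cos42.7° = 129.3; c'Δl = 45.38; W sinα = 119.4
Slice 6: Δl = 1.6/cos58.7° = 3.080 m; N'_6 = 49·cos58.7° = 25.5; c'Δl = 44.66; W sinα = 41.9
Σc'Δl = 231.0 kN/m; ΣN' = 1058.7 kN/m; ΣW sinα = 349.6 kN/m
Resisting = 231.0 + 1058.7·tan29.4° = 231.0 + 596.5 = 827.5 kN/m
FS = 827.5 / 349.6 = 2.367

FS = 2.37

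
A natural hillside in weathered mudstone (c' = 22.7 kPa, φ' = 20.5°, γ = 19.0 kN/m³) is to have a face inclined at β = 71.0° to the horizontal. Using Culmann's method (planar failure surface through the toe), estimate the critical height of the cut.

Culmann's analysis gives the critical failure plane at α_cr = (β + φ')/2 = (71.0 + 20.5)/2 = 45.8°, and the critical height
H_c = (4c'/γ) · sinβ cosφ' / [1 − cos(β − φ')]
    = (4·22.7/19.0) · sin71.0°·cos20.5° / [1 − cos(50.5°)]
    = 4.779 · 0.9455·0.9367 / [1 − 0.6361]
    = 4.779 · 0.8856 / 0.3639
    = 11.63 m

H_c = 11.63 m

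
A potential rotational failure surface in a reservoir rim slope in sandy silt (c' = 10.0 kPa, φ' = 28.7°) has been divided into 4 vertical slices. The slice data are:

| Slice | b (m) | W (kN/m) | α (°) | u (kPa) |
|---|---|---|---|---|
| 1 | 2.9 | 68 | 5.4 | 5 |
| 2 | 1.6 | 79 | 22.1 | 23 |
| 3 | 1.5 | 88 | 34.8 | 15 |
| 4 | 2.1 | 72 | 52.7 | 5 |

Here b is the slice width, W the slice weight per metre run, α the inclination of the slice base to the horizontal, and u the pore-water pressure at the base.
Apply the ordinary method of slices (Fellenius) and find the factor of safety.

FS = 1.29

Ordinary method of slices: FS = Σ[c'·Δl_i + (W_i cosα_i − u_i·Δl_i)·tanφ'] / Σ W_i sinα_i, with Δl_i = b_i / cosα_i.
Slice 1: Δl = 2.9/cos5.4° = 2.913 m; N'_1 = 68·cos5.4° − 5·2.913 = 53.1; c'Δl = 29.13; W sinα = 6.4
Slice 2: Δl = 1.6/cos22.1° = 1.727 m; N'_2 = 79·cos22.1° − 23·1.727 = 33.5; c'Δl = 17.27; W sinα = 29.7
Slice 3: Δl = 1.5/cos34.8° = 1.827 m; N'_3 = 88·cos34.8° − 15·1.827 = 44.9; c'Δl = 18.27; W sinα = 50.2
Slice 4: Δl = 2.1/cos52.7° = 3.465 m; N'_4 = 72·cos52.7° − 5·3.465 = 26.3; c'Δl = 34.65; W sinα = 57.3
Σc'Δl = 99.3 kN/m; ΣN' = 157.8 kN/m; ΣW sinα = 143.6 kN/m
Resisting = 99.3 + 157.8·tan28.7° = 99.3 + 86.4 = 185.7 kN/m
FS = 185.7 / 143.6 = 1.293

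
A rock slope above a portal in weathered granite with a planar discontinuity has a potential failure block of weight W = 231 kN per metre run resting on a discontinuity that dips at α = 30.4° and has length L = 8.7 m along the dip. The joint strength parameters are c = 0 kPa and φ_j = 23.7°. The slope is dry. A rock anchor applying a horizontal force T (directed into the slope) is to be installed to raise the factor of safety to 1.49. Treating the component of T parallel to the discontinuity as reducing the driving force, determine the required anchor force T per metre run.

Resolving forces along and normal to the sliding plane, with the horizontal anchor force T adding T·sinα to the effective normal force and T·cosα acting up the plane against the driving force:
FS = [cL + (W cosα + T sinα) tanφ_j] / [W sinα − T cosα]
Without the anchor: N' = 199.2 kN/m, driving T_d = 116.9 kN/m, resisting R = 0·8.7 + 199.2·tan23.7° = 87.5 kN/m, FS = 0.75.
Setting FS = 1.49 and solving for T:
1.49·(116.9 − T cos30.4°) = 87.5 + T sin30.4°·tan23.7°
T·(sin30.4°·tan23.7° + 1.49·cos30.4°) = 1.49·116.9 − 87.5
T·(0.5060·0.4390 + 1.49·0.8625) = 174.2 − 87.5 = 86.7
T·1.5073 = 86.7
T = 57.5 kN/m

T = 58 kN/m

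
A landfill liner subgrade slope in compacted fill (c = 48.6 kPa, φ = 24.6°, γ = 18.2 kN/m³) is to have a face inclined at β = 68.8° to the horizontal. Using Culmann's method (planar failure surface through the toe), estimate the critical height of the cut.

Culmann's analysis gives the critical failure plane at α_cr = (β + φ)/2 = (68.8 + 24.6)/2 = 46.7°, and the critical height
H_c = (4c/γ) · sinβ cosφ / [1 − cos(β − φ)]
    = (4·48.6/18.2) · sin68.8°·cos24.6° / [1 − cos(44.2°)]
    = 10.681 · 0.9323·0.9092 / [1 − 0.7169]
    = 10.681 · 0.8477 / 0.2831
    = 31.98 m

H_c = 31.98 m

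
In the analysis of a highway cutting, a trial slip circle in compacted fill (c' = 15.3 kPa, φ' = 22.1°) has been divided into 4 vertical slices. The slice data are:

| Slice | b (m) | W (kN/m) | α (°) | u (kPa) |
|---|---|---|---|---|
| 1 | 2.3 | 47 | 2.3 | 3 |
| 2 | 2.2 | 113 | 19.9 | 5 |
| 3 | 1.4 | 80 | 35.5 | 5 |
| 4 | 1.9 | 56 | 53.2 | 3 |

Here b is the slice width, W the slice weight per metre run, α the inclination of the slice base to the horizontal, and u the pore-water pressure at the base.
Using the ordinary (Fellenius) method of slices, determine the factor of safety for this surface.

FS = 1.77

Ordinary method of slices: FS = Σ[c'·Δl_i + (W_i cosα_i − u_i·Δl_i)·tanφ'] / Σ W_i sinα_i, with Δl_i = b_i / cosα_i.
Slice 1: Δl = 2.3/cos2.3° = 2.302 m; N'_1 = 47·cos2.3° − 3·2.302 = 40.1; c'Δl = 35.22; W sinα = 1.9
Slice 2: Δl = 2.2/cos19.9° = 2.340 m; N'_2 = 113·cos19.9° − 5·2.340 = 94.6; c'Δl = 35.80; W sinα = 38.5
Slice 3: Δl = 1.4/cos35.5° = 1.720 m; N'_3 = 80·cos35.5° − 5·1.720 = 56.5; c'Δl = 26.31; W sinα = 46.5
Slice 4: Δl = 1.9/cos53.2° = 3.172 m; N'_4 = 56·cos53.2° − 3·3.172 = 24.0; c'Δl = 48.53; W sinα = 44.8
Σc'Δl = 145.9 kN/m; ΣN' = 215.2 kN/m; ΣW sinα = 131.6 kN/m
Resisting = 145.9 + 215.2·tan22.1° = 145.9 + 87.4 = 233.2 kN/m
FS = 233.2 / 131.6 = 1.772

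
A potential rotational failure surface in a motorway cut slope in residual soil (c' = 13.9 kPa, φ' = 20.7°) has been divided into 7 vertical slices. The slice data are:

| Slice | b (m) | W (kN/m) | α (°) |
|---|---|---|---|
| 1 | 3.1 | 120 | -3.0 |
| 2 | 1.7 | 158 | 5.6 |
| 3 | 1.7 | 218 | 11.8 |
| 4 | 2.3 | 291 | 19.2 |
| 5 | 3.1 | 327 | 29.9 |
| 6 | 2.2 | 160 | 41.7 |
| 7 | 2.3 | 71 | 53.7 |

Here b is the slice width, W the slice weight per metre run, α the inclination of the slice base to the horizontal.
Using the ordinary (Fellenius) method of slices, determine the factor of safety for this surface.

FS = 1.53

Ordinary method of slices: FS = Σ[c'·Δl_i + (W_i cosα_i)·tanφ'] / Σ W_i sinα_i, with Δl_i = b_i / cosα_i.
Slice 1: Δl = 3.1/cos(-3.0°) = 3.104 m; N'_1 = 120·cos(-3.0°) = 119.8; c'Δl = 43.15; W sinα = -6.3
Slice 2: Δl = 1.7/cos5.6° = 1.708 m; N'_2 = 158·cos5.6° = 157.2; c'Δl = 23.74; W sinα = 15.4
Slice 3: Δl = 1.7/cos11.8° = 1.737 m; N'_3 = 218·cos11.8° = 213.4; c'Δl = 24.14; W sinα = 44.6
Slice 4: Δl = 2.3/cos19.2° = 2.435 m; N'_4 = 291·cos19.2° = 274.8; c'Δl = 33.85; W sinα = 95.7
Slice 5: Δl = 3.1/cos29.9° = 3.576 m; N'_5 = 327·cos29.9° = 283.5; c'Δl = 49.71; W sinα = 163.0
Slice 6: Δl = 2.2/cos41.7° = 2.947 m; N'_6 = 160·cos41.7° = 119.5; c'Δl = 40.96; W sinα = 106.4
Slice 7: Δl = 2.3/cos53.7° = 3.885 m; N'_7 = 71·cos53.7° = 42.0; c'Δl = 54.00; W sinα = 57.2
Σc'Δl = 269.6 kN/m; ΣN' = 1210.3 kN/m; ΣW sinα = 476.1 kN/m
Resisting = 269.6 + 1210.3·tan20.7° = 269.6 + 457.3 = 726.9 kN/m
FS = 726.9 / 476.1 = 1.527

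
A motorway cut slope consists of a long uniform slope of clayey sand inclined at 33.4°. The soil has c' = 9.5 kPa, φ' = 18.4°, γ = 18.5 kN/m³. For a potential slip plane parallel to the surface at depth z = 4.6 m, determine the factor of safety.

For an infinite slope with a slip plane parallel to the surface (no pore pressure): FS = [c' + γz cos²β tanφ'] / [γz sinβ cosβ].
γz = 18.5·4.6 = 85.10 kN/m²
Numerator = 9.5 + 85.10·cos²33.4°·tan18.4° = 9.5 + 85.10·0.6970·0.3327 = 29.231 kPa
Denominator = 85.10·sin33.4°·cos33.4° = 85.10·0.5505·0.8348 = 39.109 kPa
FS = 29.231 / 39.109 = 0.747

FS = 0.75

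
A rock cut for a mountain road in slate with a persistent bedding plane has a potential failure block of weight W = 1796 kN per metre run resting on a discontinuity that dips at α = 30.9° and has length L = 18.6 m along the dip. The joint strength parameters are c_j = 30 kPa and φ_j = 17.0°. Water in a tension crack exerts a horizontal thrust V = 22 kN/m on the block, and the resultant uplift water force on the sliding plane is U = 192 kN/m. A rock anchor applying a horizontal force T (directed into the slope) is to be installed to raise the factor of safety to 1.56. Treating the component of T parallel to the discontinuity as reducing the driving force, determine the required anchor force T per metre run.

T = 335 kN/m

Resolving forces along and normal to the sliding plane, with the horizontal anchor force T adding T·sinα to the effective normal force and T·cosα acting up the plane against the driving force:
FS = [c_jL + (W cosα − U − V sinα + T sinα) tanφ_j] / [W sinα + V cosα − T cosα]
Without the anchor: N' = 1337.8 kN/m, driving T_d = 941.2 kN/m, resisting R = 30·18.6 + 1337.8·tan17.0° = 967.0 kN/m, FS = 1.03.
Setting FS = 1.56 and solving for T:
1.56·(941.2 − T cos30.9°) = 967.0 + T sin30.9°·tan17.0°
T·(sin30.9°·tan17.0° + 1.56·cos30.9°) = 1.56·941.2 − 967.0
T·(0.5135·0.3057 + 1.56·0.8581) = 1468.3 − 967.0 = 501.3
T·1.4956 = 501.3
T = 335.2 kN/m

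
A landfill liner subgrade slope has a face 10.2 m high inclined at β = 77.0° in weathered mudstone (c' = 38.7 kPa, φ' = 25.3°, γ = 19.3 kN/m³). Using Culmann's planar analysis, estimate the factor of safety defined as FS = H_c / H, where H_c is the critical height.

H_c = (4c'/γ) · sinβ cosφ' / [1 − cos(β − φ')]
    = (4·38.7/19.3) · sin77.0°·cos25.3° / [1 − cos51.7°]
    = 8.021 · 0.8809 / 0.3802 = 18.58 m
FS = H_c / H = 18.58 / 10.2 = 1.822

FS = 1.82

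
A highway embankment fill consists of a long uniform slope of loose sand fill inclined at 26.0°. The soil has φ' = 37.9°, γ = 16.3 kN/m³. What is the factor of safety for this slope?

FS = 1.60

For a dry cohesionless infinite slope the factor of safety is FS = tanφ' / tanβ.
FS = tan37.9° / tan26.0° = 0.7785 / 0.4877 = 1.596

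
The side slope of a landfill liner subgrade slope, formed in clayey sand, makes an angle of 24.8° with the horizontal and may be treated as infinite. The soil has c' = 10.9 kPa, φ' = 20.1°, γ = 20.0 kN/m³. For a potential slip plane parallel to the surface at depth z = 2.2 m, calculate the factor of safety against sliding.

FS = 1.44

For an infinite slope with a slip plane parallel to the surface (no pore pressure): FS = [c' + γz cos²β tanφ'] / [γz sinβ cosβ].
γz = 20.0·2.2 = 44.00 kN/m²
Numerator = 10.9 + 44.00·cos²24.8°·tan20.1° = 10.9 + 44.00·0.8241·0.3659 = 24.169 kPa
Denominator = 44.00·sin24.8°·cos24.8° = 44.00·0.4195·0.9078 = 16.754 kPa
FS = 24.169 / 16.754 = 1.443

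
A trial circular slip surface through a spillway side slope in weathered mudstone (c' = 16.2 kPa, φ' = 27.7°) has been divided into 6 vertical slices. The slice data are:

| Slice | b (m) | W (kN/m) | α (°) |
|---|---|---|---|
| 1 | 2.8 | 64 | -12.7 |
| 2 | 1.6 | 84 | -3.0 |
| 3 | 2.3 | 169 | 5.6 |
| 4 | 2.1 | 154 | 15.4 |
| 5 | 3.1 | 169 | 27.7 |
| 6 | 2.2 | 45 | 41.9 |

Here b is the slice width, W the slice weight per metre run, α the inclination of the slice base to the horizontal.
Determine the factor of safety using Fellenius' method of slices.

FS = 3.99

Ordinary method of slices: FS = Σ[c'·Δl_i + (W_i cosα_i)·tanφ'] / Σ W_i sinα_i, with Δl_i = b_i / cosα_i.
Slice 1: Δl = 2.8/cos(-12.7°) = 2.870 m; N'_1 = 64·cos(-12.7°) = 62.4; c'Δl = 46.50; W sinα = -14.1
Slice 2: Δl = 1.6/cos(-3.0°) = 1.602 m; N'_2 = 84·cos(-3.0°) = 83.9; c'Δl = 25.96; W sinα = -4.4
Slice 3: Δl = 2.3/cos5.6° = 2.311 m; N'_3 = 169·cos5.6° = 168.2; c'Δl = 37.44; W sinα = 16.5
Slice 4: Δl = 2.1/cos15.4° = 2.178 m; N'_4 = 154·cos15.4° = 148.5; c'Δl = 35.29; W sinα = 40.9
Slice 5: Δl = 3.1/cos27.7° = 3.501 m; N'_5 = 169·cos27.7° = 149.6; c'Δl = 56.72; W sinα = 78.6
Slice 6: Δl = 2.2/cos41.9° = 2.956 m; N'_6 = 45·cos41.9° = 33.5; c'Δl = 47.88; W sinα = 30.1
Σc'Δl = 249.8 kN/m; ΣN' = 646.1 kN/m; ΣW sinα = 147.5 kN/m
Resisting = 249.8 + 646.1·tan27.7° = 249.8 + 339.2 = 589.0 kN/m
FS = 589.0 / 147.5 = 3.992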